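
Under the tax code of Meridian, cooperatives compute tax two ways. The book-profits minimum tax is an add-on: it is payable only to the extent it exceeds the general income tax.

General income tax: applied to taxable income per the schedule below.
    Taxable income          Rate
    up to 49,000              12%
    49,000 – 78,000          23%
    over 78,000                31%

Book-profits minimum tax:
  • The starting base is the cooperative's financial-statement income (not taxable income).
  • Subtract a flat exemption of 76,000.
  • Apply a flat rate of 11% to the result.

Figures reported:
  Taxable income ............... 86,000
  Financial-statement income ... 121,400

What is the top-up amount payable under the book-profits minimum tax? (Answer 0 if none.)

General income tax:
  49,000 × 12% = 5,880
  29,000 × 23% = 6,670
  8,000 × 31% = 2,480
  → 15,030

Book-profits minimum tax:
  Base (financial-statement income): 121,400
  Less exemption 76,000 → base 45,400
  45,400 × 11% = 4,994

4,994 ≤ 15,030, so no add-on is due.

0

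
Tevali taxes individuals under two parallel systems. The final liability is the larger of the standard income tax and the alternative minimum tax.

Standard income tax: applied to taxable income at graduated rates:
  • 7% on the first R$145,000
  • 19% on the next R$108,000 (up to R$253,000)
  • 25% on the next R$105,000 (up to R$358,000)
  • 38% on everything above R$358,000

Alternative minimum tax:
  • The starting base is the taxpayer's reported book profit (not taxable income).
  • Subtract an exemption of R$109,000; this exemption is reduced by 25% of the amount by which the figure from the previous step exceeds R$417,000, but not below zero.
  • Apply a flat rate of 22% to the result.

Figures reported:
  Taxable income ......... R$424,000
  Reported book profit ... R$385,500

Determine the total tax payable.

Standard income tax:
  R$145,000 × 7% = R$10,150
  R$108,000 × 19% = R$20,520
  R$105,000 × 25% = R$26,250
  R$66,000 × 38% = R$25,080
  → R$82,000

Alternative minimum tax:
  Base (reported book profit): R$385,500
  Exemption: R$385,500 ≤ R$417,000, so full R$109,000 applies
  Base: R$385,500 − R$109,000 = R$276,500
  R$276,500 × 22% = R$60,830

R$82,000 > R$60,830, so the standard income tax governs.

R$82,000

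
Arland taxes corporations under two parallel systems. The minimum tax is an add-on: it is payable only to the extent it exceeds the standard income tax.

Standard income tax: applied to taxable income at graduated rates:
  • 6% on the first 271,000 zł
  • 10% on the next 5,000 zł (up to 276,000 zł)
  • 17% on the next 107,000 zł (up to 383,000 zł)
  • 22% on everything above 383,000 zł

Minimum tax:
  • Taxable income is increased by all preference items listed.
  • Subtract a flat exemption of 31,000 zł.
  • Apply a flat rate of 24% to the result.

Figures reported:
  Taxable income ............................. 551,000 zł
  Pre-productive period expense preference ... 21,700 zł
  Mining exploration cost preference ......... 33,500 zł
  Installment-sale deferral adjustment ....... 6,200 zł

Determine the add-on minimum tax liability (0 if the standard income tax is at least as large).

67,626 zł

Standard income tax:
  271,000 zł × 6% = 16,260 zł
  5,000 zł × 10% = 500 zł
  107,000 zł × 17% = 18,190 zł
  168,000 zł × 22% = 36,960 zł
  → 71,910 zł

Minimum tax:
  Adjusted income: 551,000 zł + 21,700 zł + 33,500 zł + 6,200 zł = 612,400 zł
  Less exemption 31,000 zł → base 581,400 zł
  581,400 zł × 24% = 139,536 zł

Excess of minimum tax over standard income tax: 139,536 zł − 71,910 zł = 67,626 zł.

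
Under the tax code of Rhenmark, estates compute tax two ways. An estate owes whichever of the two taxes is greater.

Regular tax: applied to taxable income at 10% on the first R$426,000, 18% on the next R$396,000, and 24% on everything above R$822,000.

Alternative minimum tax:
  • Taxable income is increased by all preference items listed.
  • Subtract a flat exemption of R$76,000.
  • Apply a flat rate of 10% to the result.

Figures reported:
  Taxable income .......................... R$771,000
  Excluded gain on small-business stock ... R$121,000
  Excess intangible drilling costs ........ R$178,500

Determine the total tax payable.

Regular tax:
  R$426,000 × 10% = R$42,600
  R$345,000 × 18% = R$62,100
  → R$104,700

Alternative minimum tax:
  Adjusted income: R$771,000 + R$121,000 + R$178,500 = R$1,070,500
  Less exemption R$76,000 → base R$994,500
  R$994,500 × 10% = R$99,450

R$104,700 > R$99,450, so the regular tax governs.

R$104,700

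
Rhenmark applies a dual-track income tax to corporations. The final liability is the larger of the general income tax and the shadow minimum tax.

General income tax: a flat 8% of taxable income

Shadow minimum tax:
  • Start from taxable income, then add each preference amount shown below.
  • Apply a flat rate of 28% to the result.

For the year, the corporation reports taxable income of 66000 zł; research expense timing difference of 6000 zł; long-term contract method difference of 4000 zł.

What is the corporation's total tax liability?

21280 zł

General income tax:
  66000 zł × 8% = 5280 zł

Shadow minimum tax:
  Adjusted income: 66000 zł + 6000 zł + 4000 zł = 76000 zł
  76000 zł × 28% = 21280 zł

21280 zł > 5280 zł, so the shadow minimum tax is the binding amount.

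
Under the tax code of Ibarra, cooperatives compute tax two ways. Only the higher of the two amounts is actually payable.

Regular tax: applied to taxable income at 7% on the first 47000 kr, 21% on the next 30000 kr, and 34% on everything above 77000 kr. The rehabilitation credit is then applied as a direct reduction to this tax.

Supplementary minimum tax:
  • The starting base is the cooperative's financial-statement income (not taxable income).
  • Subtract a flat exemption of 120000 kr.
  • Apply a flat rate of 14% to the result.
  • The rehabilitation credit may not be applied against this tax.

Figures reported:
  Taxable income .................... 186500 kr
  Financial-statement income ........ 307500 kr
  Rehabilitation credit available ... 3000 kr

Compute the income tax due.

43820 kr

Supplementary minimum tax:
  Base (financial-statement income): 307500 kr
  Less exemption 120000 kr → base 187500 kr
  187500 kr × 14% = 26250 kr

Regular tax:
  47000 kr × 7% = 3290 kr
  30000 kr × 21% = 6300 kr
  109500 kr × 34% = 37230 kr
  → 46820 kr
  Less rehabilitation credit 3000 kr → 43820 kr

43820 kr > 26250 kr, so the regular tax governs.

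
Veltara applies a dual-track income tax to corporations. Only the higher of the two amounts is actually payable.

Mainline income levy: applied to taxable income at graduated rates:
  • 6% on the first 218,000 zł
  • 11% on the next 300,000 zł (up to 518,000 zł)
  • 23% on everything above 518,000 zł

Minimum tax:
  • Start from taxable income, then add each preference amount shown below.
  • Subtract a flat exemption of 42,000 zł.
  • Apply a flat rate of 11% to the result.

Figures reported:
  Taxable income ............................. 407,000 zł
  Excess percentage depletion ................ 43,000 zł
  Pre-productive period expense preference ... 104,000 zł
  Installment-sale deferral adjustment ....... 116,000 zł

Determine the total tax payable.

69,080 zł

Minimum tax:
  Adjusted income: 407,000 zł + 43,000 zł + 104,000 zł + 116,000 zł = 670,000 zł
  Less exemption 42,000 zł → base 628,000 zł
  628,000 zł × 11% = 69,080 zł

Mainline income levy:
  218,000 zł × 6% = 13,080 zł
  189,000 zł × 11% = 20,790 zł
  → 33,870 zł

69,080 zł > 33,870 zł, so the minimum tax is the binding amount.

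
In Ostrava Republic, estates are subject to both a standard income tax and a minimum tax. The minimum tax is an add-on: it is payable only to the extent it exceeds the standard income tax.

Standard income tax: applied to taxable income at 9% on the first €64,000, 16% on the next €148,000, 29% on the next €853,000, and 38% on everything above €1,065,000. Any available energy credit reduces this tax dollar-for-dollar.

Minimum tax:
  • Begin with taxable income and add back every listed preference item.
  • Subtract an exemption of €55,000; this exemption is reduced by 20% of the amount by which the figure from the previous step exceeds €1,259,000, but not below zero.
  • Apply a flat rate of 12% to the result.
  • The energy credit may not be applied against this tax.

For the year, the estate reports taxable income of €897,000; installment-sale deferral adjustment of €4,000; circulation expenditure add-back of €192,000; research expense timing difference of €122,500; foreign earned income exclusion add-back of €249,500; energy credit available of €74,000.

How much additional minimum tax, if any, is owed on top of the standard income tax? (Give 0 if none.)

Standard income tax:
  €64,000 × 9% = €5,760
  €148,000 × 16% = €23,680
  €685,000 × 29% = €198,650
  → €228,090
  Less energy credit €74,000 → €154,090

Minimum tax:
  Adjusted income: €897,000 + €4,000 + €192,000 + €122,500 + €249,500 = €1,465,000
  Exemption: €55,000 − 20% × (€1,465,000 − €1,259,000) = €55,000 − €41,200 = €13,800
  Base: €1,465,000 − €13,800 = €1,451,200
  €1,451,200 × 12% = €174,144

Excess of minimum tax over standard income tax: €174,144 − €154,090 = €20,054.

€20,054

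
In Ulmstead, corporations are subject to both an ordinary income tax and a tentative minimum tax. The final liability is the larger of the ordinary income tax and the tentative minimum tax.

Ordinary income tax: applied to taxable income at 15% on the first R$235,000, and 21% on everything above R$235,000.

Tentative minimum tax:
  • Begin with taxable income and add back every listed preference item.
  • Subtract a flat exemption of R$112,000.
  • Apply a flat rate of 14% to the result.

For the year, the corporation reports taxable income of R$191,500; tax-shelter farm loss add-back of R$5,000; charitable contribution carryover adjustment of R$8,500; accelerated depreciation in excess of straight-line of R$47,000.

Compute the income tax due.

R$28,725

Ordinary income tax:
  R$191,500 × 15% = R$28,725

Tentative minimum tax:
  Adjusted income: R$191,500 + R$5,000 + R$8,500 + R$47,000 = R$252,000
  Less exemption R$112,000 → base R$140,000
  R$140,000 × 14% = R$19,600

R$28,725 > R$19,600, so the ordinary income tax governs.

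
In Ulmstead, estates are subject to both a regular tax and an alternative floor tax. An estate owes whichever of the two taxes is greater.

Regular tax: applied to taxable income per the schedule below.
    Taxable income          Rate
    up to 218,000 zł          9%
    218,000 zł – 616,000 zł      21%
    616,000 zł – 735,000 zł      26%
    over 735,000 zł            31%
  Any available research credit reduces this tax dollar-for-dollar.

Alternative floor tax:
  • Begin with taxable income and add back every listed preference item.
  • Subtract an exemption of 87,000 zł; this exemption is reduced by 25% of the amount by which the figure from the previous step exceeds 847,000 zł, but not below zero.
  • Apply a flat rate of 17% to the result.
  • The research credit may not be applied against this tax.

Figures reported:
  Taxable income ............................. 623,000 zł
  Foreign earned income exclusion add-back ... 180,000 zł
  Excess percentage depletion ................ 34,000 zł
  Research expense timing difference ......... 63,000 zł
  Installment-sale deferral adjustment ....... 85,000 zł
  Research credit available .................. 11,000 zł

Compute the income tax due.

158,525 zł

Alternative floor tax:
  Adjusted income: 623,000 zł + 180,000 zł + 34,000 zł + 63,000 zł + 85,000 zł = 985,000 zł
  Exemption: 87,000 zł − 25% × (985,000 zł − 847,000 zł) = 87,000 zł − 34,500 zł = 52,500 zł
  Base: 985,000 zł − 52,500 zł = 932,500 zł
  932,500 zł × 17% = 158,525 zł

Regular tax:
  218,000 zł × 9% = 19,620 zł
  398,000 zł × 21% = 83,580 zł
  7,000 zł × 26% = 1,820 zł
  → 105,020 zł
  Less research credit 11,000 zł → 94,020 zł

158,525 zł > 94,020 zł, so the alternative floor tax is the binding amount.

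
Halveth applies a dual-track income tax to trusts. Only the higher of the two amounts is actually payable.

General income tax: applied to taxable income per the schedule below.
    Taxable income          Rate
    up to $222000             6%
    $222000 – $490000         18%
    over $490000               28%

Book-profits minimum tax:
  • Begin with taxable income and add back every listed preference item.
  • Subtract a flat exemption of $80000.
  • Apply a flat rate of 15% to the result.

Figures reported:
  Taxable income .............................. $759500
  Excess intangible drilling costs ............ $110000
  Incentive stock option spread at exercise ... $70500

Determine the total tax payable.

Book-profits minimum tax:
  Adjusted income: $759500 + $110000 + $70500 = $940000
  Less exemption $80000 → base $860000
  $860000 × 15% = $129000

General income tax:
  $222000 × 6% = $13320
  $268000 × 18% = $48240
  $269500 × 28% = $75460
  → $137020

$137020 > $129000, so the general income tax governs.

$137020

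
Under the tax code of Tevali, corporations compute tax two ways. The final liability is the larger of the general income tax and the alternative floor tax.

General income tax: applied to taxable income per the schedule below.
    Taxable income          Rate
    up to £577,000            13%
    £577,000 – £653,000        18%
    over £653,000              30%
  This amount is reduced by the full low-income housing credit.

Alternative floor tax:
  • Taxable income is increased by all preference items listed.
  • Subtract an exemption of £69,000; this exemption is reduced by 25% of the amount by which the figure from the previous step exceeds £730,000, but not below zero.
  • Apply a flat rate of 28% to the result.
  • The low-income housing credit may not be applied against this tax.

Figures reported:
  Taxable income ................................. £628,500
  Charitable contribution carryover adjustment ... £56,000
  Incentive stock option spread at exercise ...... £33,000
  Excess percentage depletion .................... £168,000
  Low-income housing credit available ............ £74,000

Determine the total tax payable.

£239,505

General income tax:
  £577,000 × 13% = £75,010
  £51,500 × 18% = £9,270
  → £84,280
  Less low-income housing credit £74,000 → £10,280

Alternative floor tax:
  Adjusted income: £628,500 + £56,000 + £33,000 + £168,000 = £885,500
  Exemption: £69,000 − 25% × (£885,500 − £730,000) = £69,000 − £38,875 = £30,125
  Base: £885,500 − £30,125 = £855,375
  £855,375 × 28% = £239,505

£239,505 > £10,280, so the alternative floor tax is the binding amount.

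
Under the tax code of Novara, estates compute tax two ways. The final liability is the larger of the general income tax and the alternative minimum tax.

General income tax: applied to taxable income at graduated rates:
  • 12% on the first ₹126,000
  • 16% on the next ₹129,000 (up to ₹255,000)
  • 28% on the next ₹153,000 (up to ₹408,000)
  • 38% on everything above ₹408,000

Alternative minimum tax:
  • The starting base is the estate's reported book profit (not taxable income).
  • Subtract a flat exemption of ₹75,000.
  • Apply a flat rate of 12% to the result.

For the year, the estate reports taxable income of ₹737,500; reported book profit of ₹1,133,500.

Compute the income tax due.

₹203,810

Alternative minimum tax:
  Base (reported book profit): ₹1,133,500
  Less exemption ₹75,000 → base ₹1,058,500
  ₹1,058,500 × 12% = ₹127,020

General income tax:
  ₹126,000 × 12% = ₹15,120
  ₹129,000 × 16% = ₹20,640
  ₹153,000 × 28% = ₹42,840
  ₹329,500 × 38% = ₹125,210
  → ₹203,810

₹203,810 > ₹127,020, so the general income tax governs.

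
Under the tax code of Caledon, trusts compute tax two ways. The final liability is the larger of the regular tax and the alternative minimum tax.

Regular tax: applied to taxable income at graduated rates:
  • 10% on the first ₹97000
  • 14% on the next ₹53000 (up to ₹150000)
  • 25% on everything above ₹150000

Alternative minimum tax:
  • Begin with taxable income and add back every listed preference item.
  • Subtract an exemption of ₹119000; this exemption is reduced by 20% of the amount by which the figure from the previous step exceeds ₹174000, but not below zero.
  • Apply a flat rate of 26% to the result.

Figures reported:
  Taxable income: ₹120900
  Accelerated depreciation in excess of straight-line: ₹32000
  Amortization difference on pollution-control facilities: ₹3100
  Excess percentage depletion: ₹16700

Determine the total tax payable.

Alternative minimum tax:
  Adjusted income: ₹120900 + ₹32000 + ₹3100 + ₹16700 = ₹172700
  Exemption: ₹172700 ≤ ₹174000, so full ₹119000 applies
  Base: ₹172700 − ₹119000 = ₹53700
  ₹53700 × 26% = ₹13962

Regular tax:
  ₹97000 × 10% = ₹9700
  ₹23900 × 14% = ₹3346
  → ₹13046

₹13962 > ₹13046, so the alternative minimum tax is the binding amount.

₹13962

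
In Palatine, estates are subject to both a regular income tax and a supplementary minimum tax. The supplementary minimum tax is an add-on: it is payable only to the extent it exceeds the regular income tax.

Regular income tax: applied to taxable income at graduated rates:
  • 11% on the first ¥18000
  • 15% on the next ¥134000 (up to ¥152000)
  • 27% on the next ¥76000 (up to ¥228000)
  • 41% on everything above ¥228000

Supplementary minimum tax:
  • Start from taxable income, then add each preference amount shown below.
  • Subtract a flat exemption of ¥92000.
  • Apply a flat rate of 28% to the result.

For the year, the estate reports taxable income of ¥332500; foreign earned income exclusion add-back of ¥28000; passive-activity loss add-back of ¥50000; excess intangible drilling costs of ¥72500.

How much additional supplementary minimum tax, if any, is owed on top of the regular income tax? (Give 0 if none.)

Regular income tax:
  ¥18000 × 11% = ¥1980
  ¥134000 × 15% = ¥20100
  ¥76000 × 27% = ¥20520
  ¥104500 × 41% = ¥42845
  → ¥85445

Supplementary minimum tax:
  Adjusted income: ¥332500 + ¥28000 + ¥50000 + ¥72500 = ¥483000
  Less exemption ¥92000 → base ¥391000
  ¥391000 × 28% = ¥109480

Excess of supplementary minimum tax over regular income tax: ¥109480 − ¥85445 = ¥24035.

¥24035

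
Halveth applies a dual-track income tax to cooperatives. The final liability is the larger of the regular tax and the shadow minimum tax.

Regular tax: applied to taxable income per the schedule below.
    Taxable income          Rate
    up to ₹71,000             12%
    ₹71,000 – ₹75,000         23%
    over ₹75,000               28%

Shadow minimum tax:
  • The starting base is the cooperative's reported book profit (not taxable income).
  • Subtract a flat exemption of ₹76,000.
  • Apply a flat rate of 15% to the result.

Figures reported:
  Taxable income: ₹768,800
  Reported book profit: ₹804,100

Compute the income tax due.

₹203,704

Shadow minimum tax:
  Base (reported book profit): ₹804,100
  Less exemption ₹76,000 → base ₹728,100
  ₹728,100 × 15% = ₹109,215

Regular tax:
  ₹71,000 × 12% = ₹8,520
  ₹4,000 × 23% = ₹920
  ₹693,800 × 28% = ₹194,264
  → ₹203,704

₹203,704 > ₹109,215, so the regular tax governs.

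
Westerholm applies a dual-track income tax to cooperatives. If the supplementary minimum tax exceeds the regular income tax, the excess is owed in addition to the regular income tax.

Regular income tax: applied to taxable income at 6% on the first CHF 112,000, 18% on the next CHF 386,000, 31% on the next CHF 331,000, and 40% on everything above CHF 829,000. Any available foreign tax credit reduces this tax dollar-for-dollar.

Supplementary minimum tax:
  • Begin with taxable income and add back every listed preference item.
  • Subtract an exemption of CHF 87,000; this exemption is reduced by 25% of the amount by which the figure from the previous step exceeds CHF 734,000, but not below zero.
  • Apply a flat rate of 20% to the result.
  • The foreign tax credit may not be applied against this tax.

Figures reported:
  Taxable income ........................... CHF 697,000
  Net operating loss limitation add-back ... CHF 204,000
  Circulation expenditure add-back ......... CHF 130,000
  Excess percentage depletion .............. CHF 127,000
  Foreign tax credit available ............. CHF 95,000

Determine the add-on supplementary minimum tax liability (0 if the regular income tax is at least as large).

Supplementary minimum tax:
  Adjusted income: CHF 697,000 + CHF 204,000 + CHF 130,000 + CHF 127,000 = CHF 1,158,000
  Exemption: 25% × (CHF 1,158,000 − CHF 734,000) = CHF 106,000 ≥ CHF 87,000, so the exemption is fully phased out
  Base: CHF 1,158,000 − CHF 0 = CHF 1,158,000
  CHF 1,158,000 × 20% = CHF 231,600

Regular income tax:
  CHF 112,000 × 6% = CHF 6,720
  CHF 386,000 × 18% = CHF 69,480
  CHF 199,000 × 31% = CHF 61,690
  → CHF 137,890
  Less foreign tax credit CHF 95,000 → CHF 42,890

Excess of supplementary minimum tax over regular income tax: CHF 231,600 − CHF 42,890 = CHF 188,710.

CHF 188,710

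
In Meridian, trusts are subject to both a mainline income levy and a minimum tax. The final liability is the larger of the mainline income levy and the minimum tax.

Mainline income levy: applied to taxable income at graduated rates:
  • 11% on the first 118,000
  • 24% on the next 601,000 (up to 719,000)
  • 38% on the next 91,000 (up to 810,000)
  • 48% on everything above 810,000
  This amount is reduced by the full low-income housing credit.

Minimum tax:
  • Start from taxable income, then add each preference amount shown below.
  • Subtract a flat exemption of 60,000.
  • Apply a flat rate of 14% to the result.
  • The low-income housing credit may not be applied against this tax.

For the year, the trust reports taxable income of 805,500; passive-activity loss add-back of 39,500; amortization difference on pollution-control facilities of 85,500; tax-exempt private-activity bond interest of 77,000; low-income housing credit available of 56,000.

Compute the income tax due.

134,090

Mainline income levy:
  118,000 × 11% = 12,980
  601,000 × 24% = 144,240
  86,500 × 38% = 32,870
  → 190,090
  Less low-income housing credit 56,000 → 134,090

Minimum tax:
  Adjusted income: 805,500 + 39,500 + 85,500 + 77,000 = 1,007,500
  Less exemption 60,000 → base 947,500
  947,500 × 14% = 132,650

134,090 > 132,650, so the mainline income levy governs.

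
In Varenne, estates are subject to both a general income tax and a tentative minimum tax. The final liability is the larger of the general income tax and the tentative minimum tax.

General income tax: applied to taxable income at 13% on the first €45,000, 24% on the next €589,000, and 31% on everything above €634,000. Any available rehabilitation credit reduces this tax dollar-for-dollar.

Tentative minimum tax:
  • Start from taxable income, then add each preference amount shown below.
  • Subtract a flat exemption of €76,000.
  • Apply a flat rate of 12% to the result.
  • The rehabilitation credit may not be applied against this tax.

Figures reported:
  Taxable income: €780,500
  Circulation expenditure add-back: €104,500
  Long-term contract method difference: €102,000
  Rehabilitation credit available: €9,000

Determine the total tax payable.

€183,625

Tentative minimum tax:
  Adjusted income: €780,500 + €104,500 + €102,000 = €987,000
  Less exemption €76,000 → base €911,000
  €911,000 × 12% = €109,320

General income tax:
  €45,000 × 13% = €5,850
  €589,000 × 24% = €141,360
  €146,500 × 31% = €45,415
  → €192,625
  Less rehabilitation credit €9,000 → €183,625

€183,625 > €109,320, so the general income tax governs.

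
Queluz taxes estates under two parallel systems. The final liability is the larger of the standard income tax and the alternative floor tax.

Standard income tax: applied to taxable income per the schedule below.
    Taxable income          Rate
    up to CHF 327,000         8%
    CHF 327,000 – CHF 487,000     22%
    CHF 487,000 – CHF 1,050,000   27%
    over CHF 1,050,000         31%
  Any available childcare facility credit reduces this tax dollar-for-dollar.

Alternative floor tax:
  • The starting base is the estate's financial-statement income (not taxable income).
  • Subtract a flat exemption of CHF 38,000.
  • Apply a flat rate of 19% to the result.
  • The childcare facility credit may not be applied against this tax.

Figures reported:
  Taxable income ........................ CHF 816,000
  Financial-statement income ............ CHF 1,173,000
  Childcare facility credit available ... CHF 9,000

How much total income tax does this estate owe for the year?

Standard income tax:
  CHF 327,000 × 8% = CHF 26,160
  CHF 160,000 × 22% = CHF 35,200
  CHF 329,000 × 27% = CHF 88,830
  → CHF 150,190
  Less childcare facility credit CHF 9,000 → CHF 141,190

Alternative floor tax:
  Base (financial-statement income): CHF 1,173,000
  Less exemption CHF 38,000 → base CHF 1,135,000
  CHF 1,135,000 × 19% = CHF 215,650

CHF 215,650 > CHF 141,190, so the alternative floor tax is the binding amount.

CHF 215,650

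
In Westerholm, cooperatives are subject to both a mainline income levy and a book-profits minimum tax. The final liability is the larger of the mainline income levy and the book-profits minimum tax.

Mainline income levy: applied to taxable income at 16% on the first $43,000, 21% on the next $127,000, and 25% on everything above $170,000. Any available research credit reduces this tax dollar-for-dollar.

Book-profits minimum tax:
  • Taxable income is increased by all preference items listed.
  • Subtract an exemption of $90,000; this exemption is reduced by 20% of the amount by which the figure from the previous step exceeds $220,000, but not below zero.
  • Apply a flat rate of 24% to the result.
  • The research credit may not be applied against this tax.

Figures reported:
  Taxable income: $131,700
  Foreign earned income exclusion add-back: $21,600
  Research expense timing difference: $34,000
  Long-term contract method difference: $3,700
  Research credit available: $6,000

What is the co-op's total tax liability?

$24,240

Book-profits minimum tax:
  Adjusted income: $131,700 + $21,600 + $34,000 + $3,700 = $191,000
  Exemption: $191,000 ≤ $220,000, so full $90,000 applies
  Base: $191,000 − $90,000 = $101,000
  $101,000 × 24% = $24,240

Mainline income levy:
  $43,000 × 16% = $6,880
  $88,700 × 21% = $18,627
  → $25,507
  Less research credit $6,000 → $19,507

$24,240 > $19,507, so the book-profits minimum tax is the binding amount.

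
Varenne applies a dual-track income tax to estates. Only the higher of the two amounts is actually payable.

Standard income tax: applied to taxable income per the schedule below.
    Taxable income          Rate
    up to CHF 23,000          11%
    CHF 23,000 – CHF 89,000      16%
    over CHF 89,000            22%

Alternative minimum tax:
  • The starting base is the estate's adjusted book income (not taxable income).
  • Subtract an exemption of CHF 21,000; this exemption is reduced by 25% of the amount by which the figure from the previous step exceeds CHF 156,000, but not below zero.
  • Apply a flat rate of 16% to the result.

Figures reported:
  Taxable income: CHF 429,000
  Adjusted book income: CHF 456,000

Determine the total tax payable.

Alternative minimum tax:
  Base (adjusted book income): CHF 456,000
  Exemption: 25% × (CHF 456,000 − CHF 156,000) = CHF 75,000 ≥ CHF 21,000, so the exemption is fully phased out
  Base: CHF 456,000 − CHF 0 = CHF 456,000
  CHF 456,000 × 16% = CHF 72,960

Standard income tax:
  CHF 23,000 × 11% = CHF 2,530
  CHF 66,000 × 16% = CHF 10,560
  CHF 340,000 × 22% = CHF 74,800
  → CHF 87,890

CHF 87,890 > CHF 72,960, so the standard income tax governs.

CHF 87,890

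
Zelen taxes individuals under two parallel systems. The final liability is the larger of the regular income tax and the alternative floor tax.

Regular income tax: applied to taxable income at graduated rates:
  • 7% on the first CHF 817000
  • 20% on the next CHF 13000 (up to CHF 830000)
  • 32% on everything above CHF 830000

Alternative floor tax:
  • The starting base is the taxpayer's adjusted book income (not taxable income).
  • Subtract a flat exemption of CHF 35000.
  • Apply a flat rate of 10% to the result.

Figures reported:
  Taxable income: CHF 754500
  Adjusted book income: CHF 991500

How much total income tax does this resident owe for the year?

CHF 95650

Alternative floor tax:
  Base (adjusted book income): CHF 991500
  Less exemption CHF 35000 → base CHF 956500
  CHF 956500 × 10% = CHF 95650

Regular income tax:
  CHF 754500 × 7% = CHF 52815

CHF 95650 > CHF 52815, so the alternative floor tax is the binding amount.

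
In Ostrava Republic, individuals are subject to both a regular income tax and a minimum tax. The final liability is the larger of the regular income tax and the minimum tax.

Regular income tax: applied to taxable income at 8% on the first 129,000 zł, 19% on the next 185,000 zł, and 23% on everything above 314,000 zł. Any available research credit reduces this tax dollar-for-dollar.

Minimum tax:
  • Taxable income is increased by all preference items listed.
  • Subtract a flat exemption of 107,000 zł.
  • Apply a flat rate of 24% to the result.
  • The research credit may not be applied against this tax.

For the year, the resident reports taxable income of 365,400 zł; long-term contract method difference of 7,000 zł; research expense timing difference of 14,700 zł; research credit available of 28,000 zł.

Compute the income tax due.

67,224 zł

Minimum tax:
  Adjusted income: 365,400 zł + 7,000 zł + 14,700 zł = 387,100 zł
  Less exemption 107,000 zł → base 280,100 zł
  280,100 zł × 24% = 67,224 zł

Regular income tax:
  129,000 zł × 8% = 10,320 zł
  185,000 zł × 19% = 35,150 zł
  51,400 zł × 23% = 11,822 zł
  → 57,292 zł
  Less research credit 28,000 zł → 29,292 zł

67,224 zł > 29,292 zł, so the minimum tax is the binding amount.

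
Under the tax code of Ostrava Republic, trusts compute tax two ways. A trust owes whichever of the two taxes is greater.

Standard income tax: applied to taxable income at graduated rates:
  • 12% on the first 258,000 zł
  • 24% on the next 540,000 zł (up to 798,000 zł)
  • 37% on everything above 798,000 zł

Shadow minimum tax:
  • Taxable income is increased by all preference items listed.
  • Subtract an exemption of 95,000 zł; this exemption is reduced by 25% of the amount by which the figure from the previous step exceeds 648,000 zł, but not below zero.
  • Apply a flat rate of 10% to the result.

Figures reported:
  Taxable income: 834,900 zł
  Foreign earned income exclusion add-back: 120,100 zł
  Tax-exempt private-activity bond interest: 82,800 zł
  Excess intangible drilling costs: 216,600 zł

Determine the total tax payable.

Standard income tax:
  258,000 zł × 12% = 30,960 zł
  540,000 zł × 24% = 129,600 zł
  36,900 zł × 37% = 13,653 zł
  → 174,213 zł

Shadow minimum tax:
  Adjusted income: 834,900 zł + 120,100 zł + 82,800 zł + 216,600 zł = 1,254,400 zł
  Exemption: 25% × (1,254,400 zł − 648,000 zł) = 151,600 zł ≥ 95,000 zł, so the exemption is fully phased out
  Base: 1,254,400 zł − 0 zł = 1,254,400 zł
  1,254,400 zł × 10% = 125,440 zł

174,213 zł > 125,440 zł, so the standard income tax governs.

174,213 zł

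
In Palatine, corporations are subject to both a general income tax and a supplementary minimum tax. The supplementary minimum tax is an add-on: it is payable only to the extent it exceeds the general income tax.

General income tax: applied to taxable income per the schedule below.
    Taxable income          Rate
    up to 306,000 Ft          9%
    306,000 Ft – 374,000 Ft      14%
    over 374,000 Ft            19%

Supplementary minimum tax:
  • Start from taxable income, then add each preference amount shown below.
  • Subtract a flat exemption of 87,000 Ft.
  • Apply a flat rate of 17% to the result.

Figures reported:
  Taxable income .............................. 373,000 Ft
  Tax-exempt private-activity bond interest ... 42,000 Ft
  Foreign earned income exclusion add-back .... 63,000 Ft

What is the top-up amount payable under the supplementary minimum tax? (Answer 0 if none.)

29,550 Ft

Supplementary minimum tax:
  Adjusted income: 373,000 Ft + 42,000 Ft + 63,000 Ft = 478,000 Ft
  Less exemption 87,000 Ft → base 391,000 Ft
  391,000 Ft × 17% = 66,470 Ft

General income tax:
  306,000 Ft × 9% = 27,540 Ft
  67,000 Ft × 14% = 9,380 Ft
  → 36,920 Ft

Excess of supplementary minimum tax over general income tax: 66,470 Ft − 36,920 Ft = 29,550 Ft.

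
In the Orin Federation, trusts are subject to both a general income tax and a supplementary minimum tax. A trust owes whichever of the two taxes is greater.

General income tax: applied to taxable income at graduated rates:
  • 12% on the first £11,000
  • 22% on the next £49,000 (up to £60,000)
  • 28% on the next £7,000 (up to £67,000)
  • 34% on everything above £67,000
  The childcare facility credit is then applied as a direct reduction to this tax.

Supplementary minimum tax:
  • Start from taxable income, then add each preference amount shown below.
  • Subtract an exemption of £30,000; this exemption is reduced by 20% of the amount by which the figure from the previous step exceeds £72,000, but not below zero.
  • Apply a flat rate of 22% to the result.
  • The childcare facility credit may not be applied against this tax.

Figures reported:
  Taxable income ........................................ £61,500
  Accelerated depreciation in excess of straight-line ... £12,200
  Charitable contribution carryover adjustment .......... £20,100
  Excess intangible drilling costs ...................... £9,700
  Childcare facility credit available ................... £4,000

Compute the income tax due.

Supplementary minimum tax:
  Adjusted income: £61,500 + £12,200 + £20,100 + £9,700 = £103,500
  Exemption: £30,000 − 20% × (£103,500 − £72,000) = £30,000 − £6,300 = £23,700
  Base: £103,500 − £23,700 = £79,800
  £79,800 × 22% = £17,556

General income tax:
  £11,000 × 12% = £1,320
  £49,000 × 22% = £10,780
  £1,500 × 28% = £420
  → £12,520
  Less childcare facility credit £4,000 → £8,520

£17,556 > £8,520, so the supplementary minimum tax is the binding amount.

£17,556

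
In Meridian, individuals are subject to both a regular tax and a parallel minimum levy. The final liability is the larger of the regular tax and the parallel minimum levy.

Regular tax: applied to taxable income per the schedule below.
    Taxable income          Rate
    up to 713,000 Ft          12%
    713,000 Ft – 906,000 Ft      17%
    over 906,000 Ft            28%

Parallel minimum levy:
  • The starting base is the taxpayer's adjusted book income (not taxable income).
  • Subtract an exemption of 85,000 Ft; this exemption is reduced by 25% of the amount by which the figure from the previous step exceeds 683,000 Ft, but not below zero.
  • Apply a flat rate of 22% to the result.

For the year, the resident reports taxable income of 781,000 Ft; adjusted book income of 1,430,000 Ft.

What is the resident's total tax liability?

314,600 Ft

Parallel minimum levy:
  Base (adjusted book income): 1,430,000 Ft
  Exemption: 25% × (1,430,000 Ft − 683,000 Ft) = 186,750 Ft ≥ 85,000 Ft, so the exemption is fully phased out
  Base: 1,430,000 Ft − 0 Ft = 1,430,000 Ft
  1,430,000 Ft × 22% = 314,600 Ft

Regular tax:
  713,000 Ft × 12% = 85,560 Ft
  68,000 Ft × 17% = 11,560 Ft
  → 97,120 Ft

314,600 Ft > 97,120 Ft, so the parallel minimum levy is the binding amount.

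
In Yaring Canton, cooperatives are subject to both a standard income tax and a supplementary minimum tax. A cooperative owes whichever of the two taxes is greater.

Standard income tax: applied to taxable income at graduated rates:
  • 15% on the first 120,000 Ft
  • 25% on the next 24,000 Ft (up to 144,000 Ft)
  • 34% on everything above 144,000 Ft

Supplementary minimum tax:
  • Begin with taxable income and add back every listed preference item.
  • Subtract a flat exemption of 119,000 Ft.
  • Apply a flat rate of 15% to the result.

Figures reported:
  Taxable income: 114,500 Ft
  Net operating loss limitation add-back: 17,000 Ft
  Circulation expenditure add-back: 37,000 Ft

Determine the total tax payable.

17,175 Ft

Standard income tax:
  114,500 Ft × 15% = 17,175 Ft

Supplementary minimum tax:
  Adjusted income: 114,500 Ft + 17,000 Ft + 37,000 Ft = 168,500 Ft
  Less exemption 119,000 Ft → base 49,500 Ft
  49,500 Ft × 15% = 7,425 Ft

17,175 Ft > 7,425 Ft, so the standard income tax governs.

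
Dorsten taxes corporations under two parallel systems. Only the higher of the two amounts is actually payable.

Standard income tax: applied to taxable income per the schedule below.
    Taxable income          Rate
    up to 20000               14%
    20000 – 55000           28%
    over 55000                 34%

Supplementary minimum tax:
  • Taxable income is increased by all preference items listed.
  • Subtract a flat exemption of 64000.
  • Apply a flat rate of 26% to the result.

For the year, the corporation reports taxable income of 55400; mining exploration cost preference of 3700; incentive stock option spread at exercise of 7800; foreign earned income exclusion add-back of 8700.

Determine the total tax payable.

12736

Standard income tax:
  20000 × 14% = 2800
  35000 × 28% = 9800
  400 × 34% = 136
  → 12736

Supplementary minimum tax:
  Adjusted income: 55400 + 3700 + 7800 + 8700 = 75600
  Less exemption 64000 → base 11600
  11600 × 26% = 3016

12736 > 3016, so the standard income tax governs.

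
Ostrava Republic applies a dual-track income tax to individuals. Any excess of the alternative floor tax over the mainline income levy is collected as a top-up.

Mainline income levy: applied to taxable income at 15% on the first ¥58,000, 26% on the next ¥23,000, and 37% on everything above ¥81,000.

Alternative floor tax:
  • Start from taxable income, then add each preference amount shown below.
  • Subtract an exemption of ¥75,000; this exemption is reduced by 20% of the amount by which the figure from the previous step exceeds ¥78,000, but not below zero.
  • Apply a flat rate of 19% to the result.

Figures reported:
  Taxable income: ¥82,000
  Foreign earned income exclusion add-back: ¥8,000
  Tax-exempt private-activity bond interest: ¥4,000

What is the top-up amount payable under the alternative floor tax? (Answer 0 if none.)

Mainline income levy:
  ¥58,000 × 15% = ¥8,700
  ¥23,000 × 26% = ¥5,980
  ¥1,000 × 37% = ¥370
  → ¥15,050

Alternative floor tax:
  Adjusted income: ¥82,000 + ¥8,000 + ¥4,000 = ¥94,000
  Exemption: ¥75,000 − 20% × (¥94,000 − ¥78,000) = ¥75,000 − ¥3,200 = ¥71,800
  Base: ¥94,000 − ¥71,800 = ¥22,200
  ¥22,200 × 19% = ¥4,218

¥4,218 ≤ ¥15,050, so no add-on is due.

¥0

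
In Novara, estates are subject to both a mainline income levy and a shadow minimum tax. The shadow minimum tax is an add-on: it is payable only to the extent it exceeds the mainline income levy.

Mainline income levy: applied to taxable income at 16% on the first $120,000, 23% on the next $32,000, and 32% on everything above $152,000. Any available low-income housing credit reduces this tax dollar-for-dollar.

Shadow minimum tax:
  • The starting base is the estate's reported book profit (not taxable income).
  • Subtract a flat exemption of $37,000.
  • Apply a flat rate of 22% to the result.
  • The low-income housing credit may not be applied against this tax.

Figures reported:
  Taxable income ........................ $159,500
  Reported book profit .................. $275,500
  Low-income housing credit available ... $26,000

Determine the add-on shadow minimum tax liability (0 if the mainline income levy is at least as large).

Shadow minimum tax:
  Base (reported book profit): $275,500
  Less exemption $37,000 → base $238,500
  $238,500 × 22% = $52,470

Mainline income levy:
  $120,000 × 16% = $19,200
  $32,000 × 23% = $7,360
  $7,500 × 32% = $2,400
  → $28,960
  Less low-income housing credit $26,000 → $2,960

Excess of shadow minimum tax over mainline income levy: $52,470 − $2,960 = $49,510.

$49,510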